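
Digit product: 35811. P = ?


3 × 5 × 8 × 1 × 1 = 120


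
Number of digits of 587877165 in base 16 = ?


587877165 in base 16 = 230A4B2D
Number of digits = 8

8 digits (base 16)


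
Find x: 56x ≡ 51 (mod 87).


GCD(56, 87) = 1, unique solution
a^(-1) mod 87 = 14
x = 14 * 51 mod 87 = 18

x ≡ 18 (mod 87)


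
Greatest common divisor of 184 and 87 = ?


184 = 2 * 87 + 10
87 = 8 * 10 + 7
10 = 1 * 7 + 3
7 = 2 * 3 + 1
3 = 3 * 1 + 0
GCD = 1


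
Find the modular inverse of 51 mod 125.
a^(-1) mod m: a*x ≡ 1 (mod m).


Use the extended Euclidean algorithm on (125, 51); each row r = 125*s + 51*t:
r=125, s=1, t=0
r=51, s=0, t=1
q=2: r=23, s=1, t=-2   [125*(1) + 51*(-2) = 23]
q=2: r=5, s=-2, t=5   [125*(-2) + 51*(5) = 5]
q=4: r=3, s=9, t=-22   [125*(9) + 51*(-22) = 3]
q=1: r=2, s=-11, t=27   [125*(-11) + 51*(27) = 2]
q=1: r=1, s=20, t=-49   [125*(20) + 51*(-49) = 1]
q=2: r=0, s=-51, t=125   [125*(-51) + 51*(125) = 0]
GCD = 1 with t = -49, so 51*(-49) ≡ 1 (mod 125)
Inverse = -49 mod 125 = 76
Check: 51 * 76 = 3876 ≡ 1 (mod 125)

51^(-1) ≡ 76 (mod 125)


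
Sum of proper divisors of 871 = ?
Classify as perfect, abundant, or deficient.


Proper divisors: 1, 13, 67
Sum = 1 + 13 + 67 = 81
81 < 871 → deficient

s(871) = 81 (deficient)


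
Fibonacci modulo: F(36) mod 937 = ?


F(k) mod 937 for k=1..36:
1, 1, 2, 3, 5, 8, 13, 21, 34, 55, 89, 144, 233, 377, 610, 50, 660, 710, 433, 206, 639, 845, 547, 455, 65, 520, 585, 168, 753, 921, 737, 721, 521, 305, 826, 194
F(36) mod 937 = 194


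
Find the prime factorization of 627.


627 / 3 = 209
209 / 11 = 19
19 / 19 = 1
627 = 3 × 11 × 19


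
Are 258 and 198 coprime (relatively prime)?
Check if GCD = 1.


Euclidean algorithm:
258 = 1 * 198 + 60
198 = 3 * 60 + 18
60 = 3 * 18 + 6
18 = 3 * 6 + 0
GCD(258, 198) = 6

No, not coprime (GCD = 6)


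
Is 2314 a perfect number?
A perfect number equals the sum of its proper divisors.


Proper divisors of 2314: 1, 2, 13, 26, 89, 178, 1157
Sum = 1 + 2 + 13 + 26 + 89 + 178 + 1157 = 1466

No, 2314 is not perfect (1466 ≠ 2314)


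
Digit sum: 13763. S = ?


1 + 3 + 7 + 6 + 3 = 20


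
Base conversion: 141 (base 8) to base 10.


141 (base 8) = 97 (decimal)
97 (decimal) = 97 (base 10)


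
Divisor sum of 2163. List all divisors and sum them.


Divisors of 2163: 1, 3, 7, 21, 103, 309, 721, 2163
Sum = 1 + 3 + 7 + 21 + 103 + 309 + 721 + 2163 = 3328

σ(2163) = 3328


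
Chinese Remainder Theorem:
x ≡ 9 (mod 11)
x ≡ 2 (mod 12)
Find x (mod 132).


M = 11*12 = 132
M1 = M/11 = 12, M2 = M/12 = 11
M1^(-1) mod 11 = 1, M2^(-1) mod 12 = 11
x = 9*12*1 + 2*11*11 = 350
350 mod 132 = 86
Check: 86 mod 11 = 9 ✓, 86 mod 12 = 2 ✓

x ≡ 86 (mod 132)


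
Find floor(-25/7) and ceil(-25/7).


-25/7 = -3.5714
floor = -4
ceil = -3

floor = -4, ceil = -3


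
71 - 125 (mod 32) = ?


71 - 125 = -54
-54 mod 32 = 10


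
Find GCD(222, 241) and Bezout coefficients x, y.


Tabular extended Euclidean (each row: r = 222*s + 241*t):
r=222, s=1, t=0
r=241, s=0, t=1
q=0: r=222, s=1, t=0   [222*(1) + 241*(0) = 222]
q=1: r=19, s=-1, t=1   [222*(-1) + 241*(1) = 19]
q=11: r=13, s=12, t=-11   [222*(12) + 241*(-11) = 13]
q=1: r=6, s=-13, t=12   [222*(-13) + 241*(12) = 6]
q=2: r=1, s=38, t=-35   [222*(38) + 241*(-35) = 1]
q=6: r=0, s=-241, t=222   [222*(-241) + 241*(222) = 0]
GCD = 1; from the row with r=1: x=38, y=-35
Check: 222*(38) + 241*(-35) = 8436 - 8435 = 1

GCD = 1, x = 38, y = -35


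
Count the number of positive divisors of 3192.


3192 = 2^3 × 3^1 × 7^1 × 19^1
d(3192) = (3+1) × (1+1) × (1+1) × (1+1) = 32

32 divisors


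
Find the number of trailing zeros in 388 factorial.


floor(388/5) = 77
floor(388/25) = 15
floor(388/125) = 3
Total = 95

95 trailing zeros


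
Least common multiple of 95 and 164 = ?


GCD(95, 164) = 1
LCM = 95*164/1 = 15580/1 = 15580

LCM = 15580


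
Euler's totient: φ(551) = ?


551 = 19 × 29
Prime factors: 19, 29
φ(551) = 551 × (1-1/19) × (1-1/29)
= 551 × 18/19 × 28/29 = 504

φ(551) = 504


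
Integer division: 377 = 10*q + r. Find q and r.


377 = 10 * 37 + 7
Check: 370 + 7 = 377

q = 37, r = 7


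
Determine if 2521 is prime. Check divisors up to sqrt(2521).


Check divisors up to sqrt(2521) = 50.2096
No divisors found.
2521 is prime.

Yes, 2521 is prime


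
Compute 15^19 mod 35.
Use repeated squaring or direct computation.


15^1 mod 35 = 15
15^2 mod 35 = 15
15^3 mod 35 = 15
15^4 mod 35 = 15
15^5 mod 35 = 15
15^6 mod 35 = 15
15^7 mod 35 = 15
15^8 mod 35 = 15
15^9 mod 35 = 15
15^10 mod 35 = 15
15^11 mod 35 = 15
15^12 mod 35 = 15
15^13 mod 35 = 15
15^14 mod 35 = 15
15^15 mod 35 = 15
15^16 mod 35 = 15
15^17 mod 35 = 15
15^18 mod 35 = 15
15^19 mod 35 = 15


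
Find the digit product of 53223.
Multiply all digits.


5 × 3 × 2 × 2 × 3 = 180


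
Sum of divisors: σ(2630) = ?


Divisors of 2630: 1, 2, 5, 10, 263, 526, 1315, 2630
Sum = 1 + 2 + 5 + 10 + 263 + 526 + 1315 + 2630 = 4752

σ(2630) = 4752


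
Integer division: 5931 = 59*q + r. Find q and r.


5931 = 59 * 100 + 31
Check: 5900 + 31 = 5931

q = 100, r = 31


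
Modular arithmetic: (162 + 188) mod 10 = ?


162 + 188 = 350
350 mod 10 = 0


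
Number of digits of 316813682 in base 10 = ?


316813682 has 9 digits in base 10
floor(log10(316813682)) + 1 = floor(8.5008) + 1 = 9

9 digits (base 10)


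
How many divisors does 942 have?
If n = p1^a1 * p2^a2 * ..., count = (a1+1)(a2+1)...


942 = 2^1 × 3^1 × 157^1
d(942) = (1+1) × (1+1) × (1+1) = 8

8 divisors


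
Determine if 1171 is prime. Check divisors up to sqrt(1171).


Check divisors up to sqrt(1171) = 34.2199
No divisors found.
1171 is prime.

Yes, 1171 is prime


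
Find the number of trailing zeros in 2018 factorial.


floor(2018/5) = 403
floor(2018/25) = 80
floor(2018/125) = 16
floor(2018/625) = 3
Total = 502

502 trailing zeros


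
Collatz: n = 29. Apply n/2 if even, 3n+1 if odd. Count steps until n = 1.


29 → 88 → 44 → 22 → 11 → 34 → 17 → 52 → 26 → 13 → 40 → 20 → 10 → 5 → 16 → 8 → 4 → 2 → 1
Total steps = 18

18 steps


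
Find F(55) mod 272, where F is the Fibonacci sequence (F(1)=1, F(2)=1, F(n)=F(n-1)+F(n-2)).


F(k) mod 272 for k=1..55:
1, 1, 2, 3, 5, 8, 13, 21, 34, 55, 89, 144, 233, 105, 66, 171, 237, 136, 101, 237, 66, 31, 97, 128, 225, 81, 34, 115, 149, 264, 141, 133, 2, 135, 137, 0, 137, 137, 2, 139, 141, 8, 149, 157, 34, 191, 225, 144, 97, 241, 66, 35, 101, 136, 237
F(55) mod 272 = 237


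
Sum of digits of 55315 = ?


5 + 5 + 3 + 1 + 5 = 19


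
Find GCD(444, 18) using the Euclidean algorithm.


444 = 24 * 18 + 12
18 = 1 * 12 + 6
12 = 2 * 6 + 0
GCD = 6


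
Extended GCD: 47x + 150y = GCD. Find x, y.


Tabular extended Euclidean (each row: r = 47*s + 150*t):
r=47, s=1, t=0
r=150, s=0, t=1
q=0: r=47, s=1, t=0   [47*(1) + 150*(0) = 47]
q=3: r=9, s=-3, t=1   [47*(-3) + 150*(1) = 9]
q=5: r=2, s=16, t=-5   [47*(16) + 150*(-5) = 2]
q=4: r=1, s=-67, t=21   [47*(-67) + 150*(21) = 1]
q=2: r=0, s=150, t=-47   [47*(150) + 150*(-47) = 0]
GCD = 1; from the row with r=1: x=-67, y=21
Check: 47*(-67) + 150*(21) = -3149 + 3150 = 1

GCD = 1, x = -67, y = 21


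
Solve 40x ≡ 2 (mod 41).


GCD(40, 41) = 1, unique solution
a^(-1) mod 41 = 40
x = 40 * 2 mod 41 = 39

x ≡ 39 (mod 41)


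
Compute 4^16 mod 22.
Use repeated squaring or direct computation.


4^1 mod 22 = 4
4^2 mod 22 = 16
4^3 mod 22 = 20
4^4 mod 22 = 14
4^5 mod 22 = 12
4^6 mod 22 = 4
4^7 mod 22 = 16
4^8 mod 22 = 20
4^9 mod 22 = 14
4^10 mod 22 = 12
4^11 mod 22 = 4
4^12 mod 22 = 16
4^13 mod 22 = 20
4^14 mod 22 = 14
4^15 mod 22 = 12
4^16 mod 22 = 4


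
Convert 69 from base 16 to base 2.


69 (base 16) = 105 (decimal)
105 (decimal) = 1101001 (base 2)


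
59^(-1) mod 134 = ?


Use the extended Euclidean algorithm on (134, 59); each row r = 134*s + 59*t:
r=134, s=1, t=0
r=59, s=0, t=1
q=2: r=16, s=1, t=-2   [134*(1) + 59*(-2) = 16]
q=3: r=11, s=-3, t=7   [134*(-3) + 59*(7) = 11]
q=1: r=5, s=4, t=-9   [134*(4) + 59*(-9) = 5]
q=2: r=1, s=-11, t=25   [134*(-11) + 59*(25) = 1]
q=5: r=0, s=59, t=-134   [134*(59) + 59*(-134) = 0]
GCD = 1 with t = 25, so 59*(25) ≡ 1 (mod 134)
Inverse = 25 mod 134 = 25
Check: 59 * 25 = 1475 ≡ 1 (mod 134)

59^(-1) ≡ 25 (mod 134)


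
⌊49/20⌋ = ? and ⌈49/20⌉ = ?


49/20 = 2.4500
floor = 2
ceil = 3

floor = 2, ceil = 3


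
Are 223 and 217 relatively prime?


Euclidean algorithm:
223 = 1 * 217 + 6
217 = 36 * 6 + 1
6 = 6 * 1 + 0
GCD(223, 217) = 1

Yes, coprime (GCD = 1)


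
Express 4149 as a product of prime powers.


4149 / 3 = 1383
1383 / 3 = 461
461 / 461 = 1
4149 = 3^2 × 461


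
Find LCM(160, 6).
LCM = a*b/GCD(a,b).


GCD(160, 6) = 2
LCM = 160*6/2 = 960/2 = 480

LCM = 480


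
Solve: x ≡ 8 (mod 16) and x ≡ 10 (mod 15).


M = 16*15 = 240
M1 = M/16 = 15, M2 = M/15 = 16
M1^(-1) mod 16 = 15, M2^(-1) mod 15 = 1
x = 8*15*15 + 10*16*1 = 1960
1960 mod 240 = 40
Check: 40 mod 16 = 8 ✓, 40 mod 15 = 10 ✓

x ≡ 40 (mod 240)


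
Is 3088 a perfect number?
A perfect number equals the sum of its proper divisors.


Proper divisors of 3088: 1, 2, 4, 8, 16, 193, 386, 772, 1544
Sum = 1 + 2 + 4 + 8 + 16 + 193 + 386 + 772 + 1544 = 2926

No, 3088 is not perfect (2926 ≠ 3088)


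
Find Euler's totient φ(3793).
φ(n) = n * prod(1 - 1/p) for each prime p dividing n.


3793 = 3793
Prime factors: 3793
φ(3793) = 3793 × (1-1/3793)
= 3793 × 3792/3793 = 3792

φ(3793) = 3792


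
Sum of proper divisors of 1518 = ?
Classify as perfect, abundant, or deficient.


Proper divisors: 1, 2, 3, 6, 11, 22, 23, 33, 46, 66, 69, 138, 253, 506, 759
Sum = 1 + 2 + 3 + 6 + 11 + 22 + 23 + 33 + 46 + 66 + 69 + 138 + 253 + 506 + 759 = 1938
1938 > 1518 → abundant

s(1518) = 1938 (abundant)


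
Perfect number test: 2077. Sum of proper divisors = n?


Proper divisors of 2077: 1, 31, 67
Sum = 1 + 31 + 67 = 99

No, 2077 is not perfect (99 ≠ 2077)


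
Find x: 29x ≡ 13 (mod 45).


GCD(29, 45) = 1, unique solution
a^(-1) mod 45 = 14
x = 14 * 13 mod 45 = 2

x ≡ 2 (mod 45)


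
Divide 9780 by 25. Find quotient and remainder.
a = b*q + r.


9780 = 25 * 391 + 5
Check: 9775 + 5 = 9780

q = 391, r = 5


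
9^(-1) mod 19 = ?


Use the extended Euclidean algorithm on (19, 9); each row r = 19*s + 9*t:
r=19, s=1, t=0
r=9, s=0, t=1
q=2: r=1, s=1, t=-2   [19*(1) + 9*(-2) = 1]
q=9: r=0, s=-9, t=19   [19*(-9) + 9*(19) = 0]
GCD = 1 with t = -2, so 9*(-2) ≡ 1 (mod 19)
Inverse = -2 mod 19 = 17
Check: 9 * 17 = 153 ≡ 1 (mod 19)

9^(-1) ≡ 17 (mod 19)


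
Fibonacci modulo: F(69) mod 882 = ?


F(k) mod 882 for k=1..69:
1, 1, 2, 3, 5, 8, 13, 21, 34, 55, 89, 144, 233, 377, 610, 105, 715, 820, 653, 591, 362, 71, 433, 504, 55, 559, 614, 291, 23, 314, 337, 651, 106, 757, 863, 738, 719, 575, 412, 105, 517, 622, 257, 879, 254, 251, 505, 756, 379, 253, 632, 3, 635, 638, 391, 147, 538, 685, 341, 144, 485, 629, 232, 861, 211, 190, 401, 591, 110
F(69) mod 882 = 110


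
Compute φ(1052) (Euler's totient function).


1052 = 2^2 × 263
Prime factors: 2, 263
φ(1052) = 1052 × (1-1/2) × (1-1/263)
= 1052 × 1/2 × 262/263 = 524

φ(1052) = 524


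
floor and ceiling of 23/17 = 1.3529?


23/17 = 1.3529
floor = 1
ceil = 2

floor = 1, ceil = 2


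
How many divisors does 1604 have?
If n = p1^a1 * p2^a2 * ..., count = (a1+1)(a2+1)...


1604 = 2^2 × 401^1
d(1604) = (2+1) × (1+1) = 6

6 divisors


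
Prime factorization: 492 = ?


492 / 2 = 246
246 / 2 = 123
123 / 3 = 41
41 / 41 = 1
492 = 2^2 × 3 × 41


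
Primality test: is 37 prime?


Check divisors up to sqrt(37) = 6.0828
No divisors found.
37 is prime.

Yes, 37 is prime


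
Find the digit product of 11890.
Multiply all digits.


1 × 1 × 8 × 9 × 0 = 0


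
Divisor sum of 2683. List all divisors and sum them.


Divisors of 2683: 1, 2683
Sum = 1 + 2683 = 2684

σ(2683) = 2684


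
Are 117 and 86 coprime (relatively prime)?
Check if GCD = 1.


Euclidean algorithm:
117 = 1 * 86 + 31
86 = 2 * 31 + 24
31 = 1 * 24 + 7
24 = 3 * 7 + 3
7 = 2 * 3 + 1
3 = 3 * 1 + 0
GCD(117, 86) = 1

Yes, coprime (GCD = 1)


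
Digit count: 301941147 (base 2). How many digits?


301941147 in base 2 = 10001111111110100000110011011
Number of digits = 29

29 digits (base 2)


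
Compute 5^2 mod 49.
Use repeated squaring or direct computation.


5^1 mod 49 = 5
5^2 mod 49 = 25


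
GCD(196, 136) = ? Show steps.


196 = 1 * 136 + 60
136 = 2 * 60 + 16
60 = 3 * 16 + 12
16 = 1 * 12 + 4
12 = 3 * 4 + 0
GCD = 4


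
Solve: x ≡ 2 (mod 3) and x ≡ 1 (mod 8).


M = 3*8 = 24
M1 = M/3 = 8, M2 = M/8 = 3
M1^(-1) mod 3 = 2, M2^(-1) mod 8 = 3
x = 2*8*2 + 1*3*3 = 41
41 mod 24 = 17
Check: 17 mod 3 = 2 ✓, 17 mod 8 = 1 ✓

x ≡ 17 (mod 24)


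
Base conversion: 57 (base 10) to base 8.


57 (base 10) = 57 (decimal)
57 (decimal) = 71 (base 8)


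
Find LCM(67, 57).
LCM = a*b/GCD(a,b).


GCD(67, 57) = 1
LCM = 67*57/1 = 3819/1 = 3819

LCM = 3819


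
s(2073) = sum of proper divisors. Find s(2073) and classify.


Proper divisors: 1, 3, 691
Sum = 1 + 3 + 691 = 695
695 < 2073 → deficient

s(2073) = 695 (deficient)


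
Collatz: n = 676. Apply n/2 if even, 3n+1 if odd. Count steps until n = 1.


676 → 338 → 169 → 508 → 254 → 127 → 382 → 191 → 574 → 287 → 862 → 431 → 1294 → 647 → 1942 → 971 → 2914 → 1457 → 4372 → 2186 → 1093 → 3280 → 1640 → 820 → 410 → 205 → 616 → 308 → 154 → 77 → 232 → 116 → 58 → 29 → 88 → 44 → 22 → 11 → 34 → 17 → 52 → 26 → 13 → 40 → 20 → 10 → 5 → 16 → 8 → 4 → 2 → 1
Total steps = 51

51 steps


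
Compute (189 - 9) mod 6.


189 - 9 = 180
180 mod 6 = 0


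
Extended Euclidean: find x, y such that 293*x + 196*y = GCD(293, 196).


Tabular extended Euclidean (each row: r = 293*s + 196*t):
r=293, s=1, t=0
r=196, s=0, t=1
q=1: r=97, s=1, t=-1   [293*(1) + 196*(-1) = 97]
q=2: r=2, s=-2, t=3   [293*(-2) + 196*(3) = 2]
q=48: r=1, s=97, t=-145   [293*(97) + 196*(-145) = 1]
q=2: r=0, s=-196, t=293   [293*(-196) + 196*(293) = 0]
GCD = 1; from the row with r=1: x=97, y=-145
Check: 293*(97) + 196*(-145) = 28421 - 28420 = 1

GCD = 1, x = 97, y = -145


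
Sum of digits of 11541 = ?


1 + 1 + 5 + 4 + 1 = 12


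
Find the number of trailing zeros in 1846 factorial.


floor(1846/5) = 369
floor(1846/25) = 73
floor(1846/125) = 14
floor(1846/625) = 2
Total = 458

458 trailing zeros


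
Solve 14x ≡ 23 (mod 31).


GCD(14, 31) = 1, unique solution
a^(-1) mod 31 = 20
x = 20 * 23 mod 31 = 26

x ≡ 26 (mod 31)


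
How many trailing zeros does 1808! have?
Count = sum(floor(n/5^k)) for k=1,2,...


floor(1808/5) = 361
floor(1808/25) = 72
floor(1808/125) = 14
floor(1808/625) = 2
Total = 449

449 trailing zeros


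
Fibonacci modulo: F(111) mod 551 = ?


F(k) mod 551 for k=1..111:
1, 1, 2, 3, 5, 8, 13, 21, 34, 55, 89, 144, 233, 377, 59, 436, 495, 380, 324, 153, 477, 79, 5, 84, 89, 173, 262, 435, 146, 30, 176, 206, 382, 37, 419, 456, 324, 229, 2, 231, 233, 464, 146, 59, 205, 264, 469, 182, 100, 282, 382, 113, 495, 57, 1, 58, 59, 117, 176, 293, 469, 211, 129, 340, 469, 258, 176, 434, 59, 493, 1, 494, 495, 438, 382, 269, 100, 369, 469, 287, 205, 492, 146, 87, 233, 320, 2, 322, 324, 95, 419, 514, 382, 345, 176, 521, 146, 116, 262, 378, 89, 467, 5, 472, 477, 398, 324, 171, 495, 115, 59
F(111) mod 551 = 59


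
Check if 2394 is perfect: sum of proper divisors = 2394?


Proper divisors of 2394: 1, 2, 3, 6, 7, 9, 14, 18, 19, 21, 38, 42, 57, 63, 114, 126, 133, 171, 266, 342, 399, 798, 1197
Sum = 1 + 2 + 3 + 6 + 7 + 9 + 14 + 18 + 19 + 21 + 38 + 42 + 57 + 63 + 114 + 126 + 133 + 171 + 266 + 342 + 399 + 798 + 1197 = 3846

No, 2394 is not perfect (3846 ≠ 2394)


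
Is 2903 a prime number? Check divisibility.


Check divisors up to sqrt(2903) = 53.8795
No divisors found.
2903 is prime.

Yes, 2903 is prime


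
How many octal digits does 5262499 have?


5262499 in base 8 = 24046243
Number of digits = 8

8 digits (base 8)


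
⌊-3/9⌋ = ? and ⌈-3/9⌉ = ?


-3/9 = -0.3333
floor = -1
ceil = 0

floor = -1, ceil = 0


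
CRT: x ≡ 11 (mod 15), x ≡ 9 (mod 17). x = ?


M = 15*17 = 255
M1 = M/15 = 17, M2 = M/17 = 15
M1^(-1) mod 15 = 8, M2^(-1) mod 17 = 8
x = 11*17*8 + 9*15*8 = 2576
2576 mod 255 = 26
Check: 26 mod 15 = 11 ✓, 26 mod 17 = 9 ✓

x ≡ 26 (mod 255)


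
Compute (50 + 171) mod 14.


50 + 171 = 221
221 mod 14 = 11


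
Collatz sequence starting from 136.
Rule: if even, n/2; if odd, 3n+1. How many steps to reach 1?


136 → 68 → 34 → 17 → 52 → 26 → 13 → 40 → 20 → 10 → 5 → 16 → 8 → 4 → 2 → 1
Total steps = 15

15 steps


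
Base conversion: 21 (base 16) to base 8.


21 (base 16) = 33 (decimal)
33 (decimal) = 41 (base 8)


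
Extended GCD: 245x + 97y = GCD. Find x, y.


Tabular extended Euclidean (each row: r = 245*s + 97*t):
r=245, s=1, t=0
r=97, s=0, t=1
q=2: r=51, s=1, t=-2   [245*(1) + 97*(-2) = 51]
q=1: r=46, s=-1, t=3   [245*(-1) + 97*(3) = 46]
q=1: r=5, s=2, t=-5   [245*(2) + 97*(-5) = 5]
q=9: r=1, s=-19, t=48   [245*(-19) + 97*(48) = 1]
q=5: r=0, s=97, t=-245   [245*(97) + 97*(-245) = 0]
GCD = 1; from the row with r=1: x=-19, y=48
Check: 245*(-19) + 97*(48) = -4655 + 4656 = 1

GCD = 1, x = -19, y = 48


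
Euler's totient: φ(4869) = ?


4869 = 3^2 × 541
Prime factors: 3, 541
φ(4869) = 4869 × (1-1/3) × (1-1/541)
= 4869 × 2/3 × 540/541 = 3240

φ(4869) = 3240


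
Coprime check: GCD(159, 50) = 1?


Euclidean algorithm:
159 = 3 * 50 + 9
50 = 5 * 9 + 5
9 = 1 * 5 + 4
5 = 1 * 4 + 1
4 = 4 * 1 + 0
GCD(159, 50) = 1

Yes, coprime (GCD = 1)


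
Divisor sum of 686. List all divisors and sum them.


Divisors of 686: 1, 2, 7, 14, 49, 98, 343, 686
Sum = 1 + 2 + 7 + 14 + 49 + 98 + 343 + 686 = 1200

σ(686) = 1200


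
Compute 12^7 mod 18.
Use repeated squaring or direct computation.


12^1 mod 18 = 12
12^2 mod 18 = 0
12^3 mod 18 = 0
12^4 mod 18 = 0
12^5 mod 18 = 0
12^6 mod 18 = 0
12^7 mod 18 = 0


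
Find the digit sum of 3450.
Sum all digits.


3 + 4 + 5 + 0 = 12


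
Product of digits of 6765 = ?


6 × 7 × 6 × 5 = 1260


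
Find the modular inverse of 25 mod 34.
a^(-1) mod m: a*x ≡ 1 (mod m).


Use the extended Euclidean algorithm on (34, 25); each row r = 34*s + 25*t:
r=34, s=1, t=0
r=25, s=0, t=1
q=1: r=9, s=1, t=-1   [34*(1) + 25*(-1) = 9]
q=2: r=7, s=-2, t=3   [34*(-2) + 25*(3) = 7]
q=1: r=2, s=3, t=-4   [34*(3) + 25*(-4) = 2]
q=3: r=1, s=-11, t=15   [34*(-11) + 25*(15) = 1]
q=2: r=0, s=25, t=-34   [34*(25) + 25*(-34) = 0]
GCD = 1 with t = 15, so 25*(15) ≡ 1 (mod 34)
Inverse = 15 mod 34 = 15
Check: 25 * 15 = 375 ≡ 1 (mod 34)

25^(-1) ≡ 15 (mod 34)


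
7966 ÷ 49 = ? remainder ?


7966 = 49 * 162 + 28
Check: 7938 + 28 = 7966

q = 162, r = 28


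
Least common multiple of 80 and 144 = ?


GCD(80, 144) = 16
LCM = 80*144/16 = 11520/16 = 720

LCM = 720


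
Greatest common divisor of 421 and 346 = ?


421 = 1 * 346 + 75
346 = 4 * 75 + 46
75 = 1 * 46 + 29
46 = 1 * 29 + 17
29 = 1 * 17 + 12
17 = 1 * 12 + 5
12 = 2 * 5 + 2
5 = 2 * 2 + 1
2 = 2 * 1 + 0
GCD = 1


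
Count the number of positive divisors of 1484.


1484 = 2^2 × 7^1 × 53^1
d(1484) = (2+1) × (1+1) × (1+1) = 12

12 divisors


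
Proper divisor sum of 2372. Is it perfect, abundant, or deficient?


Proper divisors: 1, 2, 4, 593, 1186
Sum = 1 + 2 + 4 + 593 + 1186 = 1786
1786 < 2372 → deficient

s(2372) = 1786 (deficient)


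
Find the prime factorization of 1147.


1147 / 31 = 37
37 / 37 = 1
1147 = 31 × 37


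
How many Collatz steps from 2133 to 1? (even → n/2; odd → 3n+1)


2133 → 6400 → 3200 → 1600 → 800 → 400 → 200 → 100 → 50 → 25 → 76 → 38 → 19 → 58 → 29 → 88 → 44 → 22 → 11 → 34 → 17 → 52 → 26 → 13 → 40 → 20 → 10 → 5 → 16 → 8 → 4 → 2 → 1
Total steps = 32

32 steps


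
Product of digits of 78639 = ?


7 × 8 × 6 × 3 × 9 = 9072


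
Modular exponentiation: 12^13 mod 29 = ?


12^1 mod 29 = 12
12^2 mod 29 = 28
12^3 mod 29 = 17
12^4 mod 29 = 1
12^5 mod 29 = 12
12^6 mod 29 = 28
12^7 mod 29 = 17
12^8 mod 29 = 1
12^9 mod 29 = 12
12^10 mod 29 = 28
12^11 mod 29 = 17
12^12 mod 29 = 1
12^13 mod 29 = 12


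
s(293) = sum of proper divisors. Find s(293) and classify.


Proper divisors: 1
Sum = 1 = 1
1 < 293 → deficient

s(293) = 1 (deficient)


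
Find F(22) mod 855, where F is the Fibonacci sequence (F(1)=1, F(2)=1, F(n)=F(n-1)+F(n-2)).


F(k) mod 855 for k=1..22:
1, 1, 2, 3, 5, 8, 13, 21, 34, 55, 89, 144, 233, 377, 610, 132, 742, 19, 761, 780, 686, 611
F(22) mod 855 = 611


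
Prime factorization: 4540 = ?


4540 / 2 = 2270
2270 / 2 = 1135
1135 / 5 = 227
227 / 227 = 1
4540 = 2^2 × 5 × 227


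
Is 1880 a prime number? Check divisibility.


1880 / 2 = 940 (exact division)
1880 is NOT prime.

No, 1880 is not prime


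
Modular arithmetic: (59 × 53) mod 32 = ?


59 × 53 = 3127
3127 mod 32 = 23


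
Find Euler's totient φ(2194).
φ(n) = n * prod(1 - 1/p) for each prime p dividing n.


2194 = 2 × 1097
Prime factors: 2, 1097
φ(2194) = 2194 × (1-1/2) × (1-1/1097)
= 2194 × 1/2 × 1096/1097 = 1096

φ(2194) = 1096


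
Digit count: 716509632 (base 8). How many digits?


716509632 in base 8 = 5255210700
Number of digits = 10

10 digits (base 8)


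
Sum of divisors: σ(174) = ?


Divisors of 174: 1, 2, 3, 6, 29, 58, 87, 174
Sum = 1 + 2 + 3 + 6 + 29 + 58 + 87 + 174 = 360

σ(174) = 360


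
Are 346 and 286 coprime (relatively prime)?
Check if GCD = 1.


Euclidean algorithm:
346 = 1 * 286 + 60
286 = 4 * 60 + 46
60 = 1 * 46 + 14
46 = 3 * 14 + 4
14 = 3 * 4 + 2
4 = 2 * 2 + 0
GCD(346, 286) = 2

No, not coprime (GCD = 2)


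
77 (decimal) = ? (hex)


77 (base 10) = 77 (decimal)
77 (decimal) = 4D (base 16)


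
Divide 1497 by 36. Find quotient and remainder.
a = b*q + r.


1497 = 36 * 41 + 21
Check: 1476 + 21 = 1497

q = 41, r = 21


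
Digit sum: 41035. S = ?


4 + 1 + 0 + 3 + 5 = 13


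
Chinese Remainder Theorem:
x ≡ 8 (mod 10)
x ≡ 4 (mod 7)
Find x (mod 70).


M = 10*7 = 70
M1 = M/10 = 7, M2 = M/7 = 10
M1^(-1) mod 10 = 3, M2^(-1) mod 7 = 5
x = 8*7*3 + 4*10*5 = 368
368 mod 70 = 18
Check: 18 mod 10 = 8 ✓, 18 mod 7 = 4 ✓

x ≡ 18 (mod 70)


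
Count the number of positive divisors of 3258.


3258 = 2^1 × 3^2 × 181^1
d(3258) = (1+1) × (2+1) × (1+1) = 12

12 divisors


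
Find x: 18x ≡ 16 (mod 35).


GCD(18, 35) = 1, unique solution
a^(-1) mod 35 = 2
x = 2 * 16 mod 35 = 32

x ≡ 32 (mod 35)


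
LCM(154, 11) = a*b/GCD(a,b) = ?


GCD(154, 11) = 11
LCM = 154*11/11 = 1694/11 = 154

LCM = 154


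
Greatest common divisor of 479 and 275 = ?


479 = 1 * 275 + 204
275 = 1 * 204 + 71
204 = 2 * 71 + 62
71 = 1 * 62 + 9
62 = 6 * 9 + 8
9 = 1 * 8 + 1
8 = 8 * 1 + 0
GCD = 1


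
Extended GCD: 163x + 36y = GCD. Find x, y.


Tabular extended Euclidean (each row: r = 163*s + 36*t):
r=163, s=1, t=0
r=36, s=0, t=1
q=4: r=19, s=1, t=-4   [163*(1) + 36*(-4) = 19]
q=1: r=17, s=-1, t=5   [163*(-1) + 36*(5) = 17]
q=1: r=2, s=2, t=-9   [163*(2) + 36*(-9) = 2]
q=8: r=1, s=-17, t=77   [163*(-17) + 36*(77) = 1]
q=2: r=0, s=36, t=-163   [163*(36) + 36*(-163) = 0]
GCD = 1; from the row with r=1: x=-17, y=77
Check: 163*(-17) + 36*(77) = -2771 + 2772 = 1

GCD = 1, x = -17, y = 77


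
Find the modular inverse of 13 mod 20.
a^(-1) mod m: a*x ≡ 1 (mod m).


Use the extended Euclidean algorithm on (20, 13); each row r = 20*s + 13*t:
r=20, s=1, t=0
r=13, s=0, t=1
q=1: r=7, s=1, t=-1   [20*(1) + 13*(-1) = 7]
q=1: r=6, s=-1, t=2   [20*(-1) + 13*(2) = 6]
q=1: r=1, s=2, t=-3   [20*(2) + 13*(-3) = 1]
q=6: r=0, s=-13, t=20   [20*(-13) + 13*(20) = 0]
GCD = 1 with t = -3, so 13*(-3) ≡ 1 (mod 20)
Inverse = -3 mod 20 = 17
Check: 13 * 17 = 221 ≡ 1 (mod 20)

13^(-1) ≡ 17 (mod 20)


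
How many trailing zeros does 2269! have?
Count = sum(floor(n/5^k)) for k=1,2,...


floor(2269/5) = 453
floor(2269/25) = 90
floor(2269/125) = 18
floor(2269/625) = 3
Total = 564

564 trailing zeros


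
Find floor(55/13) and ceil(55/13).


55/13 = 4.2308
floor = 4
ceil = 5

floor = 4, ceil = 5


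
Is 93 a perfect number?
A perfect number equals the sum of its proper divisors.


Proper divisors of 93: 1, 3, 31
Sum = 1 + 3 + 31 = 35

No, 93 is not perfect (35 ≠ 93)


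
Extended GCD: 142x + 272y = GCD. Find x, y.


Tabular extended Euclidean (each row: r = 142*s + 272*t):
r=142, s=1, t=0
r=272, s=0, t=1
q=0: r=142, s=1, t=0   [142*(1) + 272*(0) = 142]
q=1: r=130, s=-1, t=1   [142*(-1) + 272*(1) = 130]
q=1: r=12, s=2, t=-1   [142*(2) + 272*(-1) = 12]
q=10: r=10, s=-21, t=11   [142*(-21) + 272*(11) = 10]
q=1: r=2, s=23, t=-12   [142*(23) + 272*(-12) = 2]
q=5: r=0, s=-136, t=71   [142*(-136) + 272*(71) = 0]
GCD = 2; from the row with r=2: x=23, y=-12
Check: 142*(23) + 272*(-12) = 3266 - 3264 = 2

GCD = 2, x = 23, y = -12


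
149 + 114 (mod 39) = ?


149 + 114 = 263
263 mod 39 = 29


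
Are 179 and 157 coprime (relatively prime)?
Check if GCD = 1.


Euclidean algorithm:
179 = 1 * 157 + 22
157 = 7 * 22 + 3
22 = 7 * 3 + 1
3 = 3 * 1 + 0
GCD(179, 157) = 1

Yes, coprime (GCD = 1)


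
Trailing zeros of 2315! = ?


floor(2315/5) = 463
floor(2315/25) = 92
floor(2315/125) = 18
floor(2315/625) = 3
Total = 576

576 trailing zeros


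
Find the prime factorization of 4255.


4255 / 5 = 851
851 / 23 = 37
37 / 37 = 1
4255 = 5 × 23 × 37


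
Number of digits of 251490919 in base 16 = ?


251490919 in base 16 = EFD7267
Number of digits = 7

7 digits (base 16)


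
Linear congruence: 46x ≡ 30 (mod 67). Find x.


GCD(46, 67) = 1, unique solution
a^(-1) mod 67 = 51
x = 51 * 30 mod 67 = 56

x ≡ 56 (mod 67)


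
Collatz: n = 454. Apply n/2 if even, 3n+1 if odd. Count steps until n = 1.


454 → 227 → 682 → 341 → 1024 → 512 → 256 → 128 → 64 → 32 → 16 → 8 → 4 → 2 → 1
Total steps = 14

14 steps


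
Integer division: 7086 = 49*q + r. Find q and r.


7086 = 49 * 144 + 30
Check: 7056 + 30 = 7086

q = 144, r = 30


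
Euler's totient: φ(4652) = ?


4652 = 2^2 × 1163
Prime factors: 2, 1163
φ(4652) = 4652 × (1-1/2) × (1-1/1163)
= 4652 × 1/2 × 1162/1163 = 2324

φ(4652) = 2324


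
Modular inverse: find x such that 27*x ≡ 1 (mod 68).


Use the extended Euclidean algorithm on (68, 27); each row r = 68*s + 27*t:
r=68, s=1, t=0
r=27, s=0, t=1
q=2: r=14, s=1, t=-2   [68*(1) + 27*(-2) = 14]
q=1: r=13, s=-1, t=3   [68*(-1) + 27*(3) = 13]
q=1: r=1, s=2, t=-5   [68*(2) + 27*(-5) = 1]
q=13: r=0, s=-27, t=68   [68*(-27) + 27*(68) = 0]
GCD = 1 with t = -5, so 27*(-5) ≡ 1 (mod 68)
Inverse = -5 mod 68 = 63
Check: 27 * 63 = 1701 ≡ 1 (mod 68)

27^(-1) ≡ 63 (mod 68)


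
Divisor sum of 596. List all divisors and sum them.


Divisors of 596: 1, 2, 4, 149, 298, 596
Sum = 1 + 2 + 4 + 149 + 298 + 596 = 1050

σ(596) = 1050


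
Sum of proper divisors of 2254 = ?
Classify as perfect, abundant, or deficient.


Proper divisors: 1, 2, 7, 14, 23, 46, 49, 98, 161, 322, 1127
Sum = 1 + 2 + 7 + 14 + 23 + 46 + 49 + 98 + 161 + 322 + 1127 = 1850
1850 < 2254 → deficient

s(2254) = 1850 (deficient)


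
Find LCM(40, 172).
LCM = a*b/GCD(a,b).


GCD(40, 172) = 4
LCM = 40*172/4 = 6880/4 = 1720

LCM = 1720


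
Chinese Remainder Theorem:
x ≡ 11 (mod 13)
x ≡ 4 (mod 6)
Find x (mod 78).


M = 13*6 = 78
M1 = M/13 = 6, M2 = M/6 = 13
M1^(-1) mod 13 = 11, M2^(-1) mod 6 = 1
x = 11*6*11 + 4*13*1 = 778
778 mod 78 = 76
Check: 76 mod 13 = 11 ✓, 76 mod 6 = 4 ✓

x ≡ 76 (mod 78)


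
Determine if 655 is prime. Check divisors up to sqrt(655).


655 / 5 = 131 (exact division)
655 is NOT prime.

No, 655 is not prime


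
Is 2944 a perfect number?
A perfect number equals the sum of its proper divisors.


Proper divisors of 2944: 1, 2, 4, 8, 16, 23, 32, 46, 64, 92, 128, 184, 368, 736, 1472
Sum = 1 + 2 + 4 + 8 + 16 + 23 + 32 + 46 + 64 + 92 + 128 + 184 + 368 + 736 + 1472 = 3176

No, 2944 is not perfect (3176 ≠ 2944)


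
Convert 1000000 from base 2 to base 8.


1000000 (base 2) = 64 (decimal)
64 (decimal) = 100 (base 8)


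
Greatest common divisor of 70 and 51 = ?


70 = 1 * 51 + 19
51 = 2 * 19 + 13
19 = 1 * 13 + 6
13 = 2 * 6 + 1
6 = 6 * 1 + 0
GCD = 1


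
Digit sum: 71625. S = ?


7 + 1 + 6 + 2 + 5 = 21


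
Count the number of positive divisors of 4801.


4801 = 4801^1
d(4801) = (1+1) = 2

2 divisors


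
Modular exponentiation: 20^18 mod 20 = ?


20^1 mod 20 = 0
20^2 mod 20 = 0
20^3 mod 20 = 0
20^4 mod 20 = 0
20^5 mod 20 = 0
20^6 mod 20 = 0
20^7 mod 20 = 0
20^8 mod 20 = 0
20^9 mod 20 = 0
20^10 mod 20 = 0
20^11 mod 20 = 0
20^12 mod 20 = 0
20^13 mod 20 = 0
20^14 mod 20 = 0
20^15 mod 20 = 0
20^16 mod 20 = 0
20^17 mod 20 = 0
20^18 mod 20 = 0


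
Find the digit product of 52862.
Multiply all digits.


5 × 2 × 8 × 6 × 2 = 960


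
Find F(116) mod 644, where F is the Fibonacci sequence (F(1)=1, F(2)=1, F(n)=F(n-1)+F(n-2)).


F(k) mod 644 for k=1..116:
1, 1, 2, 3, 5, 8, 13, 21, 34, 55, 89, 144, 233, 377, 610, 343, 309, 8, 317, 325, 642, 323, 321, 0, 321, 321, 642, 319, 317, 636, 309, 301, 610, 267, 233, 500, 89, 589, 34, 623, 13, 636, 5, 641, 2, 643, 1, 0, 1, 1, 2, 3, 5, 8, 13, 21, 34, 55, 89, 144, 233, 377, 610, 343, 309, 8, 317, 325, 642, 323, 321, 0, 321, 321, 642, 319, 317, 636, 309, 301, 610, 267, 233, 500, 89, 589, 34, 623, 13, 636, 5, 641, 2, 643, 1, 0, 1, 1, 2, 3, 5, 8, 13, 21, 34, 55, 89, 144, 233, 377, 610, 343, 309, 8, 317, 325
F(116) mod 644 = 325


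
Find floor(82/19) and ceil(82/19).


82/19 = 4.3158
floor = 4
ceil = 5

floor = 4, ceil = 5


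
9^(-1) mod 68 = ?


Use the extended Euclidean algorithm on (68, 9); each row r = 68*s + 9*t:
r=68, s=1, t=0
r=9, s=0, t=1
q=7: r=5, s=1, t=-7   [68*(1) + 9*(-7) = 5]
q=1: r=4, s=-1, t=8   [68*(-1) + 9*(8) = 4]
q=1: r=1, s=2, t=-15   [68*(2) + 9*(-15) = 1]
q=4: r=0, s=-9, t=68   [68*(-9) + 9*(68) = 0]
GCD = 1 with t = -15, so 9*(-15) ≡ 1 (mod 68)
Inverse = -15 mod 68 = 53
Check: 9 * 53 = 477 ≡ 1 (mod 68)

9^(-1) ≡ 53 (mod 68)


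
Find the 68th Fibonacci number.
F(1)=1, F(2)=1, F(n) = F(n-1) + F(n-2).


Sequence: 1, 1, 2, 3, 5, 8, 13, 21, 34, 55, 89, 144, 233, 377, 610, 987, 1597, 2584, 4181, 6765, 10946, 17711, 28657, 46368, 75025, 121393, 196418, 317811, 514229, 832040, 1346269, 2178309, 3524578, 5702887, 9227465, 14930352, 24157817, 39088169, 63245986, 102334155, 165580141, 267914296, 433494437, 701408733, 1134903170, 1836311903, 2971215073, 4807526976, 7778742049, 12586269025, 20365011074, 32951280099, 53316291173, 86267571272, 139583862445, 225851433717, 365435296162, 591286729879, 956722026041, 1548008755920, 2504730781961, 4052739537881, 6557470319842, 10610209857723, 17167680177565, 27777890035288, 44945570212853, 72723460248141
F(68) = 72723460248141


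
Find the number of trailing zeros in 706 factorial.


floor(706/5) = 141
floor(706/25) = 28
floor(706/125) = 5
floor(706/625) = 1
Total = 175

175 trailing zeros


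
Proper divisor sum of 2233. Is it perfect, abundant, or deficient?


Proper divisors: 1, 7, 11, 29, 77, 203, 319
Sum = 1 + 7 + 11 + 29 + 77 + 203 + 319 = 647
647 < 2233 → deficient

s(2233) = 647 (deficient)


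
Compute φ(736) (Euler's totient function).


736 = 2^5 × 23
Prime factors: 2, 23
φ(736) = 736 × (1-1/2) × (1-1/23)
= 736 × 1/2 × 22/23 = 352

φ(736) = 352


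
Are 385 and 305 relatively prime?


Euclidean algorithm:
385 = 1 * 305 + 80
305 = 3 * 80 + 65
80 = 1 * 65 + 15
65 = 4 * 15 + 5
15 = 3 * 5 + 0
GCD(385, 305) = 5

No, not coprime (GCD = 5)


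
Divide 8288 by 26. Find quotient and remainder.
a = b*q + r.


8288 = 26 * 318 + 20
Check: 8268 + 20 = 8288

q = 318, r = 20


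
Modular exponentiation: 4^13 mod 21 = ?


4^1 mod 21 = 4
4^2 mod 21 = 16
4^3 mod 21 = 1
4^4 mod 21 = 4
4^5 mod 21 = 16
4^6 mod 21 = 1
4^7 mod 21 = 4
4^8 mod 21 = 16
4^9 mod 21 = 1
4^10 mod 21 = 4
4^11 mod 21 = 16
4^12 mod 21 = 1
4^13 mod 21 = 4


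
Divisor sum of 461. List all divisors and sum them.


Divisors of 461: 1, 461
Sum = 1 + 461 = 462

σ(461) = 462


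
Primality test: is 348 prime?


348 / 2 = 174 (exact division)
348 is NOT prime.

No, 348 is not prime


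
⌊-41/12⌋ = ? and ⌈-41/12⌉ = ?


-41/12 = -3.4167
floor = -4
ceil = -3

floor = -4, ceil = -3


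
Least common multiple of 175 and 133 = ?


GCD(175, 133) = 7
LCM = 175*133/7 = 23275/7 = 3325

LCM = 3325


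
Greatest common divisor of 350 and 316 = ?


350 = 1 * 316 + 34
316 = 9 * 34 + 10
34 = 3 * 10 + 4
10 = 2 * 4 + 2
4 = 2 * 2 + 0
GCD = 2


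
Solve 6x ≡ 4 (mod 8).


GCD(6, 8) = 2 divides 4
Divide: 3x ≡ 2 (mod 4)
x ≡ 2 (mod 4)


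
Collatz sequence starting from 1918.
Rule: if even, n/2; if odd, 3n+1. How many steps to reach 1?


1918 → 959 → 2878 → 1439 → 4318 → 2159 → 6478 → 3239 → 9718 → 4859 → 14578 → 7289 → 21868 → 10934 → 5467 → 16402 → 8201 → 24604 → 12302 → 6151 → 18454 → 9227 → 27682 → 13841 → 41524 → 20762 → 10381 → 31144 → 15572 → 7786 → 3893 → 11680 → 5840 → 2920 → 1460 → 730 → 365 → 1096 → 548 → 274 → 137 → 412 → 206 → 103 → 310 → 155 → 466 → 233 → 700 → 350 → 175 → 526 → 263 → 790 → 395 → 1186 → 593 → 1780 → 890 → 445 → 1336 → 668 → 334 → 167 → 502 → 251 → 754 → 377 → 1132 → 566 → 283 → 850 → 425 → 1276 → 638 → 319 → 958 → 479 → 1438 → 719 → 2158 → 1079 → 3238 → 1619 → 4858 → 2429 → 7288 → 3644 → 1822 → 911 → 2734 → 1367 → 4102 → 2051 → 6154 → 3077 → 9232 → 4616 → 2308 → 1154 → 577 → 1732 → 866 → 433 → 1300 → 650 → 325 → 976 → 488 → 244 → 122 → 61 → 184 → 92 → 46 → 23 → 70 → 35 → 106 → 53 → 160 → 80 → 40 → 20 → 10 → 5 → 16 → 8 → 4 → 2 → 1
Total steps = 130

130 steps


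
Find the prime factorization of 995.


995 / 5 = 199
199 / 199 = 1
995 = 5 × 199


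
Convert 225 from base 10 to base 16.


225 (base 10) = 225 (decimal)
225 (decimal) = E1 (base 16)


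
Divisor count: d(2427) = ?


2427 = 3^1 × 809^1
d(2427) = (1+1) × (1+1) = 4

4 divisors


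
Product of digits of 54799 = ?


5 × 4 × 7 × 9 × 9 = 11340


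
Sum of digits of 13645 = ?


1 + 3 + 6 + 4 + 5 = 19


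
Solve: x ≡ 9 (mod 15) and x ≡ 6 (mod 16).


M = 15*16 = 240
M1 = M/15 = 16, M2 = M/16 = 15
M1^(-1) mod 15 = 1, M2^(-1) mod 16 = 15
x = 9*16*1 + 6*15*15 = 1494
1494 mod 240 = 54
Check: 54 mod 15 = 9 ✓, 54 mod 16 = 6 ✓

x ≡ 54 (mod 240)


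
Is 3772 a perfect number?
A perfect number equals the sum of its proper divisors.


Proper divisors of 3772: 1, 2, 4, 23, 41, 46, 82, 92, 164, 943, 1886
Sum = 1 + 2 + 4 + 23 + 41 + 46 + 82 + 92 + 164 + 943 + 1886 = 3284

No, 3772 is not perfect (3284 ≠ 3772)


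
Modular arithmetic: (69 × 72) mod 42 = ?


69 × 72 = 4968
4968 mod 42 = 12


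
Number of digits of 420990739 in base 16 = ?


420990739 in base 16 = 1917CF13
Number of digits = 8

8 digits (base 16)


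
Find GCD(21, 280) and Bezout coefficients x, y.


Tabular extended Euclidean (each row: r = 21*s + 280*t):
r=21, s=1, t=0
r=280, s=0, t=1
q=0: r=21, s=1, t=0   [21*(1) + 280*(0) = 21]
q=13: r=7, s=-13, t=1   [21*(-13) + 280*(1) = 7]
q=3: r=0, s=40, t=-3   [21*(40) + 280*(-3) = 0]
GCD = 7; from the row with r=7: x=-13, y=1
Check: 21*(-13) + 280*(1) = -273 + 280 = 7

GCD = 7, x = -13, y = 1


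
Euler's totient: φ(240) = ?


240 = 2^4 × 3 × 5
Prime factors: 2, 3, 5
φ(240) = 240 × (1-1/2) × (1-1/3) × (1-1/5)
= 240 × 1/2 × 2/3 × 4/5 = 64

φ(240) = 64


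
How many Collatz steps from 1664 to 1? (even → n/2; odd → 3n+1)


1664 → 832 → 416 → 208 → 104 → 52 → 26 → 13 → 40 → 20 → 10 → 5 → 16 → 8 → 4 → 2 → 1
Total steps = 16

16 steps


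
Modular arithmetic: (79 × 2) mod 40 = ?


79 × 2 = 158
158 mod 40 = 38


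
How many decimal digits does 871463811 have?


871463811 has 9 digits in base 10
floor(log10(871463811)) + 1 = floor(8.9402) + 1 = 9

9 digits (base 10)


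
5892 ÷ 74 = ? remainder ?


5892 = 74 * 79 + 46
Check: 5846 + 46 = 5892

q = 79, r = 46


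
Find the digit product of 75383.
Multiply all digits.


7 × 5 × 3 × 8 × 3 = 2520


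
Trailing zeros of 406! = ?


floor(406/5) = 81
floor(406/25) = 16
floor(406/125) = 3
Total = 100

100 trailing zeros


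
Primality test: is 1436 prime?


1436 / 2 = 718 (exact division)
1436 is NOT prime.

No, 1436 is not prime


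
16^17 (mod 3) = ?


16^1 mod 3 = 1
16^2 mod 3 = 1
16^3 mod 3 = 1
16^4 mod 3 = 1
16^5 mod 3 = 1
16^6 mod 3 = 1
16^7 mod 3 = 1
16^8 mod 3 = 1
16^9 mod 3 = 1
16^10 mod 3 = 1
16^11 mod 3 = 1
16^12 mod 3 = 1
16^13 mod 3 = 1
16^14 mod 3 = 1
16^15 mod 3 = 1
16^16 mod 3 = 1
16^17 mod 3 = 1


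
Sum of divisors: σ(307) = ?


Divisors of 307: 1, 307
Sum = 1 + 307 = 308

σ(307) = 308


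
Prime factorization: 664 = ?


664 / 2 = 332
332 / 2 = 166
166 / 2 = 83
83 / 83 = 1
664 = 2^3 × 83


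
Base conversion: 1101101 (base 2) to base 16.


1101101 (base 2) = 109 (decimal)
109 (decimal) = 6D (base 16)


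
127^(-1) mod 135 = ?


Use the extended Euclidean algorithm on (135, 127); each row r = 135*s + 127*t:
r=135, s=1, t=0
r=127, s=0, t=1
q=1: r=8, s=1, t=-1   [135*(1) + 127*(-1) = 8]
q=15: r=7, s=-15, t=16   [135*(-15) + 127*(16) = 7]
q=1: r=1, s=16, t=-17   [135*(16) + 127*(-17) = 1]
q=7: r=0, s=-127, t=135   [135*(-127) + 127*(135) = 0]
GCD = 1 with t = -17, so 127*(-17) ≡ 1 (mod 135)
Inverse = -17 mod 135 = 118
Check: 127 * 118 = 14986 ≡ 1 (mod 135)

127^(-1) ≡ 118 (mod 135)


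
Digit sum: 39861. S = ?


3 + 9 + 8 + 6 + 1 = 27


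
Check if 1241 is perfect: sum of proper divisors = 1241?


Proper divisors of 1241: 1, 17, 73
Sum = 1 + 17 + 73 = 91

No, 1241 is not perfect (91 ≠ 1241)


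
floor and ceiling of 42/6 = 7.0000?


42/6 = 7.0000
floor = 7
ceil = 7

floor = 7, ceil = 7


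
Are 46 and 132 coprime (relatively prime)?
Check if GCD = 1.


Euclidean algorithm:
132 = 2 * 46 + 40
46 = 1 * 40 + 6
40 = 6 * 6 + 4
6 = 1 * 4 + 2
4 = 2 * 2 + 0
GCD(46, 132) = 2

No, not coprime (GCD = 2)


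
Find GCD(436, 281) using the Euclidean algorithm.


436 = 1 * 281 + 155
281 = 1 * 155 + 126
155 = 1 * 126 + 29
126 = 4 * 29 + 10
29 = 2 * 10 + 9
10 = 1 * 9 + 1
9 = 9 * 1 + 0
GCD = 1


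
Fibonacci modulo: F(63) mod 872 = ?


F(k) mod 872 for k=1..63:
1, 1, 2, 3, 5, 8, 13, 21, 34, 55, 89, 144, 233, 377, 610, 115, 725, 840, 693, 661, 482, 271, 753, 152, 33, 185, 218, 403, 621, 152, 773, 53, 826, 7, 833, 840, 801, 769, 698, 595, 421, 144, 565, 709, 402, 239, 641, 8, 649, 657, 434, 219, 653, 0, 653, 653, 434, 215, 649, 864, 641, 633, 402
F(63) mod 872 = 402


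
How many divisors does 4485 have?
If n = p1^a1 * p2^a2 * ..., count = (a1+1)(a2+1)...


4485 = 3^1 × 5^1 × 13^1 × 23^1
d(4485) = (1+1) × (1+1) × (1+1) × (1+1) = 16

16 divisors


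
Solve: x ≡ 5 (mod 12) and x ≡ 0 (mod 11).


M = 12*11 = 132
M1 = M/12 = 11, M2 = M/11 = 12
M1^(-1) mod 12 = 11, M2^(-1) mod 11 = 1
x = 5*11*11 + 0*12*1 = 605
605 mod 132 = 77
Check: 77 mod 12 = 5 ✓, 77 mod 11 = 0 ✓

x ≡ 77 (mod 132)


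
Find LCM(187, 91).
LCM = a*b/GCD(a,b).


GCD(187, 91) = 1
LCM = 187*91/1 = 17017/1 = 17017

LCM = 17017
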